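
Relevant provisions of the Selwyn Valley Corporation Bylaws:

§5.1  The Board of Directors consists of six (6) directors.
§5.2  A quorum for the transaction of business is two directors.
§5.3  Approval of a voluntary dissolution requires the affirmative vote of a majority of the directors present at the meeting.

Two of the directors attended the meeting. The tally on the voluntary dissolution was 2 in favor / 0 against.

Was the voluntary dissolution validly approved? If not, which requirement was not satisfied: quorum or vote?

Valid — all requirements satisfied.

Quorum: 2 present; quorum is 2. Satisfied.
Vote: the voluntary dissolution requires a majority of the directors present (2). A majority of 2 is 2, so 2 affirmative votes are needed; 2 voted in favor. Satisfied.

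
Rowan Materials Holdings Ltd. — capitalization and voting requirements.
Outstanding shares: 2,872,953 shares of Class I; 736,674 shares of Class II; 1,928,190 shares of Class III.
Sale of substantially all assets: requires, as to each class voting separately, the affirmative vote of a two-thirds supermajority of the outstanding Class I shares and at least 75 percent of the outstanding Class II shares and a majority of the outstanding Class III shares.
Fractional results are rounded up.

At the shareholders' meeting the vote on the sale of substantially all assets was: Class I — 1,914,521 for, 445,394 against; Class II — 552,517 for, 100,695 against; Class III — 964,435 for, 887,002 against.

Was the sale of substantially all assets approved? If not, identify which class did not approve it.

Class I: 2/3 of 2872953 = 1915302; 1,915,302 required, 1,914,521 in favor — not approved.
Class II: 3/4 of 736674 = 552505.50, rounded up to 552506; 552,506 required, 552,517 in favor — approved.
Class III: a majority of 1928190 is 964096; 964,096 required, 964,435 in favor — approved.

Not approved — the Class I shares did not give the required vote.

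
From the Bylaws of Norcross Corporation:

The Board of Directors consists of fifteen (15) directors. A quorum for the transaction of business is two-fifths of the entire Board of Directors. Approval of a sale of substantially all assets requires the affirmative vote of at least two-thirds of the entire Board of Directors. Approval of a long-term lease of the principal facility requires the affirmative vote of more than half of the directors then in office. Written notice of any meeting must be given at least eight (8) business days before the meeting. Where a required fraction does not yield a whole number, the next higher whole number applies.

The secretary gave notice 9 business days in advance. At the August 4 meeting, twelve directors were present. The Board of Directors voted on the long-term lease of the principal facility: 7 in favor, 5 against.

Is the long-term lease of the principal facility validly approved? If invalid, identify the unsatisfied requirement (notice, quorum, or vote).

Notice: 9 business days given; 8 required (9 ≥ 8). Satisfied.
Quorum: 12 present; quorum is 6. Satisfied.
Vote: the long-term lease of the principal facility requires a majority of the directors then in office (15). A majority of 15 is 8, so 8 affirmative votes are needed; 7 voted in favor. Not satisfied.

Invalid — vote requirement not satisfied.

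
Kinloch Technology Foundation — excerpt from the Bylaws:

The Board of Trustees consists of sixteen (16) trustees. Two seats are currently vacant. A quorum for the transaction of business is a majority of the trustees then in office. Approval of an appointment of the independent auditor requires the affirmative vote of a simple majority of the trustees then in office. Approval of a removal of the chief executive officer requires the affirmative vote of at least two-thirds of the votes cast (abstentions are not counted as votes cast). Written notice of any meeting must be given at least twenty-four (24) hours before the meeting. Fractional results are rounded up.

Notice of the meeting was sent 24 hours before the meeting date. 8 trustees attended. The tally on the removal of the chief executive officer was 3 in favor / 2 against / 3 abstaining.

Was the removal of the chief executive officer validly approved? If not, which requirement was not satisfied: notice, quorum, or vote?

Notice: 24 hours given; 24 required (24 ≥ 24). Satisfied.
Quorum: 8 present; quorum is 8. Satisfied.
Vote: the removal of the chief executive officer requires two-thirds of the votes cast (8 present − 3 abstaining = 5). 2/3 of 5 = 3.33, rounded up to 4, so 4 affirmative votes are needed; 3 voted in favor. Not satisfied.

Invalid — vote requirement not satisfied.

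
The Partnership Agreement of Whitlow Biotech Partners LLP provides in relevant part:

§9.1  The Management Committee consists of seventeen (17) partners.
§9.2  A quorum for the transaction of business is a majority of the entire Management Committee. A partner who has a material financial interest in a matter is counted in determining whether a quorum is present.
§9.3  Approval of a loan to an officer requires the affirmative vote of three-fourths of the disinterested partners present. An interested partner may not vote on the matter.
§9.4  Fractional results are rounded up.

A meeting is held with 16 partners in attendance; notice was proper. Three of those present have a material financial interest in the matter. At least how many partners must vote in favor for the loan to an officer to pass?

10

The loan to an officer requires three-fourths of the disinterested partners present (16 − 3 = 13).
3/4 of 13 = 9.75, rounded up to 10.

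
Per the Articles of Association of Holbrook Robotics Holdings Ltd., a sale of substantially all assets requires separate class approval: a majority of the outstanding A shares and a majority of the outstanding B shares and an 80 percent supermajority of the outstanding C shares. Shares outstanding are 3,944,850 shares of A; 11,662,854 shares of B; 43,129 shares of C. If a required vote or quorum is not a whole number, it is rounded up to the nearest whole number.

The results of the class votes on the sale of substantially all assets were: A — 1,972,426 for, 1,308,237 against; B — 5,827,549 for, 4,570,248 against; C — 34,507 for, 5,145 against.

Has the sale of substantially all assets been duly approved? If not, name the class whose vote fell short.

A: a majority of 3944850 is 1972426; 1,972,426 required, 1,972,426 in favor — approved.
B: a majority of 11662854 is 5831428; 5,831,428 required, 5,827,549 in favor — not approved.
C: 4/5 of 43129 = 34503.20, rounded up to 34504; 34,504 required, 34,507 in favor — approved.

Not approved — the B shares did not give the required vote.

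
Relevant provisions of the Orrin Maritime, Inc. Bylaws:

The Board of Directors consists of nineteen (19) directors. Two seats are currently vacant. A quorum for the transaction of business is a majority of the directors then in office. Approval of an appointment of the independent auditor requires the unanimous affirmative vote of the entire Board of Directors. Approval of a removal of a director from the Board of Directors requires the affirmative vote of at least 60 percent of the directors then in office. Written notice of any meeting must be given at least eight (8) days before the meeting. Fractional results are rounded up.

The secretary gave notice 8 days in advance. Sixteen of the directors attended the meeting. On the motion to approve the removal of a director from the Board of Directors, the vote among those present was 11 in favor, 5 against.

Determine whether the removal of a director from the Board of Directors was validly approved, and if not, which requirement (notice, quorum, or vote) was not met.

Valid — all requirements satisfied.

Notice: 8 days given; 8 required (8 ≥ 8). Satisfied.
Quorum: 16 present; quorum is 9. Satisfied.
Vote: the removal of a director from the Board of Directors requires three-fifths of the directors then in office (17). 3/5 of 17 = 10.20, rounded up to 11, so 11 affirmative votes are needed; 11 voted in favor. Satisfied.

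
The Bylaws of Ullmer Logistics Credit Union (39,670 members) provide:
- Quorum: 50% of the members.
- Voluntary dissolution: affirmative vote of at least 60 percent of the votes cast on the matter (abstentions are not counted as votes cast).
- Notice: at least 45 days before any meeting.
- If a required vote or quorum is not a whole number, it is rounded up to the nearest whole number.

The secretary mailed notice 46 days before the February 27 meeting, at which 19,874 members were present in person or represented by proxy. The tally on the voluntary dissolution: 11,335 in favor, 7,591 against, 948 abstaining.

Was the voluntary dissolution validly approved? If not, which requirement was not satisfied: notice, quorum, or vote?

Notice: 46 days given; 45 required. Satisfied.
Quorum: 50% of 39,670 = 19,835; 19,874 present. Satisfied.
Vote: requires three-fifths of the votes cast (19,874 − 948 abstaining = 18,926); 3/5 of 18926 = 11355.60, rounded up to 11356, so 11,356 needed; 11,335 in favor. Not satisfied.

Invalid — vote requirement not satisfied.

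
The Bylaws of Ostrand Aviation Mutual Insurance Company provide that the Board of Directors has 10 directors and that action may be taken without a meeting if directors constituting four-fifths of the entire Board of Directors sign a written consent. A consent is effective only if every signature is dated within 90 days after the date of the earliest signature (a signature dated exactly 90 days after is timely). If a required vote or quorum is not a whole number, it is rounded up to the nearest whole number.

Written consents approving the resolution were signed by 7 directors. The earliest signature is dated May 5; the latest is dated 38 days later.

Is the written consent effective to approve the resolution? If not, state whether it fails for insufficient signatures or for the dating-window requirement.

Not effective — insufficient signatures.

Signatures required: four-fifths of 10 — 4/5 of 10 = 8, so 8 needed; 7 signed. Insufficient.
Dating window: the latest signature is 38 days after the earliest; the limit is 90 days. Within the window.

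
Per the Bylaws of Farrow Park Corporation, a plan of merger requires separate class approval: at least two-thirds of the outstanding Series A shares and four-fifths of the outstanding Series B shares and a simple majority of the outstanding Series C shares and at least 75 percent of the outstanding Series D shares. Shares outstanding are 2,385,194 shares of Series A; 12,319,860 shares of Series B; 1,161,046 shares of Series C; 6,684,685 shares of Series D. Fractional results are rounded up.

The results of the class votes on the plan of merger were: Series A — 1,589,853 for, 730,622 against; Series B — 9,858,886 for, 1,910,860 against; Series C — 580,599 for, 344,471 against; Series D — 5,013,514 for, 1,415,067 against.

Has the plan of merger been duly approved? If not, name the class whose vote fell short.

Series A: 2/3 of 2385194 = 1590129.33, rounded up to 1590130; 1,590,130 required, 1,589,853 in favor — not approved.
Series B: 4/5 of 12319860 = 9855888; 9,855,888 required, 9,858,886 in favor — approved.
Series C: a majority of 1161046 is 580524; 580,524 required, 580,599 in favor — approved.
Series D: 3/4 of 6684685 = 5013513.75, rounded up to 5013514; 5,013,514 required, 5,013,514 in favor — approved.

Not approved — the Series A shares did not give the required vote.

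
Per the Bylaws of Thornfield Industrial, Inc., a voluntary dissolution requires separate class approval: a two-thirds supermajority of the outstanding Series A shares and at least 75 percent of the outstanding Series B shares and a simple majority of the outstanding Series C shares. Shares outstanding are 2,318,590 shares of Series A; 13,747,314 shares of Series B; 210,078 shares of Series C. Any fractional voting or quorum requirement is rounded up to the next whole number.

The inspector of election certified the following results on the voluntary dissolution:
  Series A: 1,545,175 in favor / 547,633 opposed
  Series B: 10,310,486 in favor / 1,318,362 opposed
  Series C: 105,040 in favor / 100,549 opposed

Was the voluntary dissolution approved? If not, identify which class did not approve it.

Series A: 2/3 of 2318590 = 1545726.67, rounded up to 1545727; 1,545,727 required, 1,545,175 in favor — not approved.
Series B: 3/4 of 13747314 = 10310485.50, rounded up to 10310486; 10,310,486 required, 10,310,486 in favor — approved.
Series C: a majority of 210078 is 105040; 105,040 required, 105,040 in favor — approved.

Not approved — the Series A shares did not give the required vote.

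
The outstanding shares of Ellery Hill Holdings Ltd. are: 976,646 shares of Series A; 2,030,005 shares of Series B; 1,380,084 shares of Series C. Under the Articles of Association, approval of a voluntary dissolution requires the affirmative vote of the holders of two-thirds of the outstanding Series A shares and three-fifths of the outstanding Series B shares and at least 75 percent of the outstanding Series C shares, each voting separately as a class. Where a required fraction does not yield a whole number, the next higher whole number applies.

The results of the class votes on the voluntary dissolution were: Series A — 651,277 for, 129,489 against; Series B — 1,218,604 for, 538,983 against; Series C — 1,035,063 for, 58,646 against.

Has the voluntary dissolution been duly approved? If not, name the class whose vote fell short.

Approved — every class gave the required vote.

Series A: 2/3 of 976646 = 651097.33, rounded up to 651098; 651,098 required, 651,277 in favor — approved.
Series B: 3/5 of 2030005 = 1218003; 1,218,003 required, 1,218,604 in favor — approved.
Series C: 3/4 of 1380084 = 1035063; 1,035,063 required, 1,035,063 in favor — approved.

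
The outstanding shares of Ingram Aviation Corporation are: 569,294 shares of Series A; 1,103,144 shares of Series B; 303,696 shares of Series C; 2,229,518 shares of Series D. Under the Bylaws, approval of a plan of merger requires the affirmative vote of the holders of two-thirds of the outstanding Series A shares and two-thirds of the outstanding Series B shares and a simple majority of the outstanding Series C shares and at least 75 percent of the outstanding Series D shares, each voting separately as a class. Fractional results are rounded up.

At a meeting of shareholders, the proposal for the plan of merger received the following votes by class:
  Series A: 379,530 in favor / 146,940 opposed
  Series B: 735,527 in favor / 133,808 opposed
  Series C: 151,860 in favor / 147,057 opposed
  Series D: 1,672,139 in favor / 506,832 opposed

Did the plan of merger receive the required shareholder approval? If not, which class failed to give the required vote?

Series A: 2/3 of 569294 = 379529.33, rounded up to 379530; 379,530 required, 379,530 in favor — approved.
Series B: 2/3 of 1103144 = 735429.33, rounded up to 735430; 735,430 required, 735,527 in favor — approved.
Series C: a majority of 303696 is 151849; 151,849 required, 151,860 in favor — approved.
Series D: 3/4 of 2229518 = 1672138.50, rounded up to 1672139; 1,672,139 required, 1,672,139 in favor — approved.

Approved — every class gave the required vote.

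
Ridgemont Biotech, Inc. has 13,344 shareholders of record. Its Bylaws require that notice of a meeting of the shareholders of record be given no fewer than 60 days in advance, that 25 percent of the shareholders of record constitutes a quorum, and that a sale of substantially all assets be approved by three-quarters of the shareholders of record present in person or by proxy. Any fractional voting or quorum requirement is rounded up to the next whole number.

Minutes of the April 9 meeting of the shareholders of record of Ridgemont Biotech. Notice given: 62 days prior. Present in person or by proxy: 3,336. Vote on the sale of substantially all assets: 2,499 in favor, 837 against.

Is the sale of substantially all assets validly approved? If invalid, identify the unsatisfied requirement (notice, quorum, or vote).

Invalid — vote requirement not satisfied.

Notice: 62 days given; 60 required. Satisfied.
Quorum: 25% of 13,344 = 3,336; 3,336 present. Satisfied.
Vote: requires three-fourths of those present (3,336); 3/4 of 3336 = 2502, so 2,502 needed; 2,499 in favor. Not satisfied.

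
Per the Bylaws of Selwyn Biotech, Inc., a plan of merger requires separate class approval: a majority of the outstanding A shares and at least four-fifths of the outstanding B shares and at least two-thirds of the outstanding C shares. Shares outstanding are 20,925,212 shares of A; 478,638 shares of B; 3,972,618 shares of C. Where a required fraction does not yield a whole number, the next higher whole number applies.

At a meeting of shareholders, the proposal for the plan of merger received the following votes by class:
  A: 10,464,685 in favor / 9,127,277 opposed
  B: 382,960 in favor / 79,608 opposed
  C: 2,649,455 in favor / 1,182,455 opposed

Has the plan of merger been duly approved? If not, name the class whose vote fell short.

Approved — every class gave the required vote.

A: a majority of 20925212 is 10462607; 10,462,607 required, 10,464,685 in favor — approved.
B: 4/5 of 478638 = 382910.40, rounded up to 382911; 382,911 required, 382,960 in favor — approved.
C: 2/3 of 3972618 = 2648412; 2,648,412 required, 2,649,455 in favor — approved.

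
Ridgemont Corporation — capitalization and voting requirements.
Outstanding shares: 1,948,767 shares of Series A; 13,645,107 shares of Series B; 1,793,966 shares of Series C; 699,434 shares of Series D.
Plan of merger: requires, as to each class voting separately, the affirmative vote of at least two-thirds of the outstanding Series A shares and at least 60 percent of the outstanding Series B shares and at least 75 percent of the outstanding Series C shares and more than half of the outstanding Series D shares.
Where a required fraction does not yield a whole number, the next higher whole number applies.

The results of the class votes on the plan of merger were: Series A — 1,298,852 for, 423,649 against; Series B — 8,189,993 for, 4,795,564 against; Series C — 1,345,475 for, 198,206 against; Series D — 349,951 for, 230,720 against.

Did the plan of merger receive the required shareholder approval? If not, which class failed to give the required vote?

Not approved — the Series A shares did not give the required vote.

Series A: 2/3 of 1948767 = 1299178; 1,299,178 required, 1,298,852 in favor — not approved.
Series B: 3/5 of 13645107 = 8187064.20, rounded up to 8187065; 8,187,065 required, 8,189,993 in favor — approved.
Series C: 3/4 of 1793966 = 1345474.50, rounded up to 1345475; 1,345,475 required, 1,345,475 in favor — approved.
Series D: a majority of 699434 is 349718; 349,718 required, 349,951 in favor — approved.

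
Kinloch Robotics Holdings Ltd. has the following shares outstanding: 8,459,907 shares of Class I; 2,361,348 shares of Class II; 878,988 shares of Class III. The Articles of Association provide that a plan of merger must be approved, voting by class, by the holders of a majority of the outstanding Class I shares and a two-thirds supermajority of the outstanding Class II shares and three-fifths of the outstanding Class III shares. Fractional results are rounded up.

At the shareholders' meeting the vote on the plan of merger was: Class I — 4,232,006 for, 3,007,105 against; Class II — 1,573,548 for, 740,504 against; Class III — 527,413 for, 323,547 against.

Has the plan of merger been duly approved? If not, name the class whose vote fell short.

Not approved — the Class II shares did not give the required vote.

Class I: a majority of 8459907 is 4229954; 4,229,954 required, 4,232,006 in favor — approved.
Class II: 2/3 of 2361348 = 1574232; 1,574,232 required, 1,573,548 in favor — not approved.
Class III: 3/5 of 878988 = 527392.80, rounded up to 527393; 527,393 required, 527,413 in favor — approved.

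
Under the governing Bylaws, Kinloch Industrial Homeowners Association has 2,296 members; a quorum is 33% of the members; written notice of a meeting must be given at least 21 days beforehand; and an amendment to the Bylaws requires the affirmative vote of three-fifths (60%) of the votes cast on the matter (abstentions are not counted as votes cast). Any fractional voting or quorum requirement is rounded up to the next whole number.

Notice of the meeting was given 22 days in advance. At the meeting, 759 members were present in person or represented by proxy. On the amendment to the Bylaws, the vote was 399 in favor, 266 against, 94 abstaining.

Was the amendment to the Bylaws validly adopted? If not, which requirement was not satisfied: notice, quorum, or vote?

Valid — all requirements satisfied.

Notice: 22 days given; 21 required. Satisfied.
Quorum: 33% of 2,296 = 757.68, rounded up to 758; 759 present. Satisfied.
Vote: requires three-fifths of the votes cast (759 − 94 abstaining = 665); 3/5 of 665 = 399, so 399 needed; 399 in favor. Satisfied.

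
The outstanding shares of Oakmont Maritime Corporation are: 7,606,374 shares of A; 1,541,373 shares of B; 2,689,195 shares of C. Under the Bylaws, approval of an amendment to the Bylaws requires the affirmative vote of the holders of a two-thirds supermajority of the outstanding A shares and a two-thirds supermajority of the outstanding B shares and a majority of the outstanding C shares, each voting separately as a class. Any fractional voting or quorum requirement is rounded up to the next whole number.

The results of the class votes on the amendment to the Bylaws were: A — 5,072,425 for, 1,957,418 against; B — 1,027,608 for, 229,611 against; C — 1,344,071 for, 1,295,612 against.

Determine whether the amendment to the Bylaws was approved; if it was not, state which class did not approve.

Not approved — the C shares did not give the required vote.

A: 2/3 of 7606374 = 5070916; 5,070,916 required, 5,072,425 in favor — approved.
B: 2/3 of 1541373 = 1027582; 1,027,582 required, 1,027,608 in favor — approved.
C: a majority of 2689195 is 1344598; 1,344,598 required, 1,344,071 in favor — not approved.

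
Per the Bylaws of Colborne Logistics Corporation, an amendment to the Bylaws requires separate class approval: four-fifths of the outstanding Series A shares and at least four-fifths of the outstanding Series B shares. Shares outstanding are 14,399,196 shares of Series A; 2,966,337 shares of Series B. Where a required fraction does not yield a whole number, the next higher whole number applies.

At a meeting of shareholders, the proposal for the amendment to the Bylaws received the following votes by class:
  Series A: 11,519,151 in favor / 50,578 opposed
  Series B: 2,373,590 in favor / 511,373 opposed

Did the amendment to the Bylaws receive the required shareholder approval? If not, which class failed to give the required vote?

Series A: 4/5 of 14399196 = 11519356.80, rounded up to 11519357; 11,519,357 required, 11,519,151 in favor — not approved.
Series B: 4/5 of 2966337 = 2373069.60, rounded up to 2373070; 2,373,070 required, 2,373,590 in favor — approved.

Not approved — the Series A shares did not give the required vote.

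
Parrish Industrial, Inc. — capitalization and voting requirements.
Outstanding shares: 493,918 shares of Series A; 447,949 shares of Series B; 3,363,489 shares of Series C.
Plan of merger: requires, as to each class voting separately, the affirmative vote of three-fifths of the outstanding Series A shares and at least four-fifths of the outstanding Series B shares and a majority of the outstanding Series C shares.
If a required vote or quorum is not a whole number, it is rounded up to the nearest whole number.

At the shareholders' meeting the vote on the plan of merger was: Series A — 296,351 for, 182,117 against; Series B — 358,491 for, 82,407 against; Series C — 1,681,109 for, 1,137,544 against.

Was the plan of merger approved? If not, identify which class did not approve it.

Series A: 3/5 of 493918 = 296350.80, rounded up to 296351; 296,351 required, 296,351 in favor — approved.
Series B: 4/5 of 447949 = 358359.20, rounded up to 358360; 358,360 required, 358,491 in favor — approved.
Series C: a majority of 3363489 is 1681745; 1,681,745 required, 1,681,109 in favor — not approved.

Not approved — the Series C shares did not give the required vote.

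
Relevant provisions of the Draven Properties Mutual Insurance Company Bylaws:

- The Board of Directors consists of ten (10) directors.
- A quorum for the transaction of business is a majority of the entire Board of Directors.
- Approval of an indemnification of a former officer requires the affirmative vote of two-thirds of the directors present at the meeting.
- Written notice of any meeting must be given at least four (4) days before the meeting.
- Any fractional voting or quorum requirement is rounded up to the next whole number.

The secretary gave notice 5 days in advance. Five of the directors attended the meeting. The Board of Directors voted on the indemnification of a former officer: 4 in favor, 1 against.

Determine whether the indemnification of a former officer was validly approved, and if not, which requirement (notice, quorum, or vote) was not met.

Notice: 5 days given; 4 required (5 ≥ 4). Satisfied.
Quorum: 5 present; quorum is 6. Not satisfied.
Vote: the indemnification of a former officer requires two-thirds of the directors present (5). 2/3 of 5 = 3.33, rounded up to 4, so 4 affirmative votes are needed; 4 voted in favor. Satisfied. (Moot — without a quorum no business can be validly transacted.)

Invalid — quorum requirement not satisfied.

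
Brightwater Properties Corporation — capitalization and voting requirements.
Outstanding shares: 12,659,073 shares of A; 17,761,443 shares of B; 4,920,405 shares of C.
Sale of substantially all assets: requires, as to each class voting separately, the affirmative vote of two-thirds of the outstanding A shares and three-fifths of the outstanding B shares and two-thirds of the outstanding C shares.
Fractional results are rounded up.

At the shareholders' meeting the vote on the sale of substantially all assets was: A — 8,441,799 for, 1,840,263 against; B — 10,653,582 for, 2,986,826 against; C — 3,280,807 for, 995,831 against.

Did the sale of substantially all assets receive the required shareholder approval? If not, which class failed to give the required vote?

Not approved — the B shares did not give the required vote.

A: 2/3 of 12659073 = 8439382; 8,439,382 required, 8,441,799 in favor — approved.
B: 3/5 of 17761443 = 10656865.80, rounded up to 10656866; 10,656,866 required, 10,653,582 in favor — not approved.
C: 2/3 of 4920405 = 3280270; 3,280,270 required, 3,280,807 in favor — approved.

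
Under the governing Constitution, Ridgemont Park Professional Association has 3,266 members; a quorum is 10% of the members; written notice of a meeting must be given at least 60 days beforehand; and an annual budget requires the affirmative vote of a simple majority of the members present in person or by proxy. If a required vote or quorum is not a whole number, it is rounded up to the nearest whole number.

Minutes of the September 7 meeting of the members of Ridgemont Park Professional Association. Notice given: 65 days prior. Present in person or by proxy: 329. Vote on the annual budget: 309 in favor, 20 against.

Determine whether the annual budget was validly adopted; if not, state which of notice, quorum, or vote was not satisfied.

Notice: 65 days given; 60 required. Satisfied.
Quorum: 10% of 3,266 = 326.60, rounded up to 327; 329 present. Satisfied.
Vote: requires a majority of those present (329); a majority of 329 is 165, so 165 needed; 309 in favor. Satisfied.

Valid — all requirements satisfied.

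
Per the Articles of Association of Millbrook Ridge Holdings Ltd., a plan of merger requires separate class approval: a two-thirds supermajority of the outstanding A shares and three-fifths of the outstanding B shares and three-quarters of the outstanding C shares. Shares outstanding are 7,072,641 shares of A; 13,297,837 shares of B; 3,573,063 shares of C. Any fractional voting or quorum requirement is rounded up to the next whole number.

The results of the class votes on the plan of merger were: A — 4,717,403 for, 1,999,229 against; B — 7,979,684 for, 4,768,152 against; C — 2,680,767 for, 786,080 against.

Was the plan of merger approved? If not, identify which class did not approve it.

A: 2/3 of 7072641 = 4715094; 4,715,094 required, 4,717,403 in favor — approved.
B: 3/5 of 13297837 = 7978702.20, rounded up to 7978703; 7,978,703 required, 7,979,684 in favor — approved.
C: 3/4 of 3573063 = 2679797.25, rounded up to 2679798; 2,679,798 required, 2,680,767 in favor — approved.

Approved — every class gave the required vote.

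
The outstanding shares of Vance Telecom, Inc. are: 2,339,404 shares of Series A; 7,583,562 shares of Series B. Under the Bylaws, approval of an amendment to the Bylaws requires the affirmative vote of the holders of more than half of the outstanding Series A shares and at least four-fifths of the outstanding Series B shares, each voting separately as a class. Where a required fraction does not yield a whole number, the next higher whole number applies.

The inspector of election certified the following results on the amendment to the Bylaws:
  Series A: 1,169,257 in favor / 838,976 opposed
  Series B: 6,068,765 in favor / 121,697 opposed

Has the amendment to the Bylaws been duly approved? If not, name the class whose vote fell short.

Not approved — the Series A shares did not give the required vote.

Series A: a majority of 2339404 is 1169703; 1,169,703 required, 1,169,257 in favor — not approved.
Series B: 4/5 of 7583562 = 6066849.60, rounded up to 6066850; 6,066,850 required, 6,068,765 in favor — approved.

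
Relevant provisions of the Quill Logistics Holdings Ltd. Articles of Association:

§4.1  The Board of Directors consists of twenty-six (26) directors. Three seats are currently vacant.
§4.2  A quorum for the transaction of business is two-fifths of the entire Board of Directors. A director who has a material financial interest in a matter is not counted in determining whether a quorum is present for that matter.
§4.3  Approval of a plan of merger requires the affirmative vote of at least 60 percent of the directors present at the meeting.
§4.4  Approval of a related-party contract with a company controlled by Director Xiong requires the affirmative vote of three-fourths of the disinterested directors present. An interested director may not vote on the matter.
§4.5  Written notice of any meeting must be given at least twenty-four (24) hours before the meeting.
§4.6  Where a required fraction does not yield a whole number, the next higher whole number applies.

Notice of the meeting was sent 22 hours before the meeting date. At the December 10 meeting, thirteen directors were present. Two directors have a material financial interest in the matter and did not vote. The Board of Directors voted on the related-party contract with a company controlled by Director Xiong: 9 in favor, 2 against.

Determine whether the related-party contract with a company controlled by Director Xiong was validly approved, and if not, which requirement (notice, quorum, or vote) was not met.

Invalid — notice requirement not satisfied.

Notice: 22 hours given; 24 required (22 < 24). Not satisfied.
Quorum: 13 present, but the 2 interested directors do not count, leaving 11. Quorum is 11. Satisfied.
Vote: the related-party contract with a company controlled by Director Xiong requires three-fourths of the disinterested directors present (13 − 2 = 11). 3/4 of 11 = 8.25, rounded up to 9, so 9 affirmative votes are needed; 9 voted in favor. Satisfied.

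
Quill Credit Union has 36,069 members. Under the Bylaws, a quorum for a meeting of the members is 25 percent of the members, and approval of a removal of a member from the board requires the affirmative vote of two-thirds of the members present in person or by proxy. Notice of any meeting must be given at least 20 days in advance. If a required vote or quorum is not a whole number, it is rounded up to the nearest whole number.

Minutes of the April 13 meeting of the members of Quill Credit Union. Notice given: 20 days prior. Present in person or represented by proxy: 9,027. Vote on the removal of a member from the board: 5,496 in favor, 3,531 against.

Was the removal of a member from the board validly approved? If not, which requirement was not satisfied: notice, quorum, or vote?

Invalid — vote requirement not satisfied.

Notice: 20 days given; 20 required. Satisfied.
Quorum: 25% of 36,069 = 9,017.25, rounded up to 9,018; 9,027 present. Satisfied.
Vote: requires two-thirds of those present (9,027); 2/3 of 9027 = 6018, so 6,018 needed; 5,496 in favor. Not satisfied.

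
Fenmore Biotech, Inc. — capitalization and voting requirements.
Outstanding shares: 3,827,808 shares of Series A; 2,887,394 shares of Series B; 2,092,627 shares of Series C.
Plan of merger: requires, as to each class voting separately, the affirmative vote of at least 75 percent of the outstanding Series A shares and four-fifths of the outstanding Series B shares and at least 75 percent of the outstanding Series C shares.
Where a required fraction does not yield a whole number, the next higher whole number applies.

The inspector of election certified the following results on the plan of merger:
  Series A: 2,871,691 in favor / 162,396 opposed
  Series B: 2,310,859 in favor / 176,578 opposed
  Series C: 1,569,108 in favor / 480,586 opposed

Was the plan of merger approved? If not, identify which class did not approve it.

Not approved — the Series C shares did not give the required vote.

Series A: 3/4 of 3827808 = 2870856; 2,870,856 required, 2,871,691 in favor — approved.
Series B: 4/5 of 2887394 = 2309915.20, rounded up to 2309916; 2,309,916 required, 2,310,859 in favor — approved.
Series C: 3/4 of 2092627 = 1569470.25, rounded up to 1569471; 1,569,471 required, 1,569,108 in favor — not approved.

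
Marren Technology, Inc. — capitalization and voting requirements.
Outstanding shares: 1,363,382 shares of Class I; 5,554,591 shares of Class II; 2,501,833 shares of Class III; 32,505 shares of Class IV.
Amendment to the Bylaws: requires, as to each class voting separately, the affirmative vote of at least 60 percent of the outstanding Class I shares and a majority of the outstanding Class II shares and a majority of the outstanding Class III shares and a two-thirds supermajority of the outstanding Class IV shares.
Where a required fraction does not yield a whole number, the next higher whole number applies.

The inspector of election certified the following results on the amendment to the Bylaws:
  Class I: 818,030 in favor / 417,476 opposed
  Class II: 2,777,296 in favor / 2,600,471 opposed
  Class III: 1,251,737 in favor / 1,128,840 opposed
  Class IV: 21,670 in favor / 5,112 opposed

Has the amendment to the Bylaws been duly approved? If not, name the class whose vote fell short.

Class I: 3/5 of 1363382 = 818029.20, rounded up to 818030; 818,030 required, 818,030 in favor — approved.
Class II: a majority of 5554591 is 2777296; 2,777,296 required, 2,777,296 in favor — approved.
Class III: a majority of 2501833 is 1250917; 1,250,917 required, 1,251,737 in favor — approved.
Class IV: 2/3 of 32505 = 21670; 21,670 required, 21,670 in favor — approved.

Approved — every class gave the required vote.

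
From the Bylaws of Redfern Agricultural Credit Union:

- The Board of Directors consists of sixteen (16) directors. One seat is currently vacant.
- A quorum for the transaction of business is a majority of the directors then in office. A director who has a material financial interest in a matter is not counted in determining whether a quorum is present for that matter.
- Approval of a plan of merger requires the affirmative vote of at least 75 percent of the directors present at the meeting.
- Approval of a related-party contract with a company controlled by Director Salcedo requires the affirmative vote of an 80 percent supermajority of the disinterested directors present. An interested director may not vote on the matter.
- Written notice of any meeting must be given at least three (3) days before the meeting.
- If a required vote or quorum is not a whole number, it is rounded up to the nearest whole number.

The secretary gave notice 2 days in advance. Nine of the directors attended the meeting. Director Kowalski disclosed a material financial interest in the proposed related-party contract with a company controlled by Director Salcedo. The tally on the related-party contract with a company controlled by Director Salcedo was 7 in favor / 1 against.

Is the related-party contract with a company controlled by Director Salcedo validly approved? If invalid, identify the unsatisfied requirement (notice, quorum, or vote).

Invalid — notice requirement not satisfied.

Notice: 2 days given; 3 required (2 < 3). Not satisfied.
Quorum: 9 present, but the 1 interested director does not count, leaving 8. Quorum is 8. Satisfied.
Vote: the related-party contract with a company controlled by Director Salcedo requires four-fifths of the disinterested directors present (9 − 1 = 8). 4/5 of 8 = 6.40, rounded up to 7, so 7 affirmative votes are needed; 7 voted in favor. Satisfied.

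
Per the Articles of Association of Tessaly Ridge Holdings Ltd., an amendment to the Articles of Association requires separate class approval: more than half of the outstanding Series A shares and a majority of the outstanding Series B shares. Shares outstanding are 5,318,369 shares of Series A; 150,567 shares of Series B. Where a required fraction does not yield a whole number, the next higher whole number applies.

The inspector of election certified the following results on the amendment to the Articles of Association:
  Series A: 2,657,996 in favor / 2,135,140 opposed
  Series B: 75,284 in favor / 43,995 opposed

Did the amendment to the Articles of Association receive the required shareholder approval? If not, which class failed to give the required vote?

Not approved — the Series A shares did not give the required vote.

Series A: a majority of 5318369 is 2659185; 2,659,185 required, 2,657,996 in favor — not approved.
Series B: a majority of 150567 is 75284; 75,284 required, 75,284 in favor — approved.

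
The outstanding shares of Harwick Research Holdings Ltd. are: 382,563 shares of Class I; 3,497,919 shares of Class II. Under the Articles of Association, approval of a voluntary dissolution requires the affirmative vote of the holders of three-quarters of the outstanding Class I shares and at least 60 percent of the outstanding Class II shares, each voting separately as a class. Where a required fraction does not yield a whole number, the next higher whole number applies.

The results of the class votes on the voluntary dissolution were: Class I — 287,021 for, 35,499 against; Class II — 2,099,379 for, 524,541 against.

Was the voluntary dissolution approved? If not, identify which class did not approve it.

Approved — every class gave the required vote.

Class I: 3/4 of 382563 = 286922.25, rounded up to 286923; 286,923 required, 287,021 in favor — approved.
Class II: 3/5 of 3497919 = 2098751.40, rounded up to 2098752; 2,098,752 required, 2,099,379 in favor — approved.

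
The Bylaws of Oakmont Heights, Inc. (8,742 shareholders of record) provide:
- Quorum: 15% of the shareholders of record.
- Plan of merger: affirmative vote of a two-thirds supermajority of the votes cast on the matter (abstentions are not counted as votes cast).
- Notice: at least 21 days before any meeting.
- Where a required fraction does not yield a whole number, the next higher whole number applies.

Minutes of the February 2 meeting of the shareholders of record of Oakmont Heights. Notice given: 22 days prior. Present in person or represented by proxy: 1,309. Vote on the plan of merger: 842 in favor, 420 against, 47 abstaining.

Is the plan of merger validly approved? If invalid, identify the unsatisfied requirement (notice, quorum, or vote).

Notice: 22 days given; 21 required. Satisfied.
Quorum: 15% of 8,742 = 1,311.30, rounded up to 1,312; 1,309 present. Not satisfied.
Vote: requires two-thirds of the votes cast (1,309 − 47 abstaining = 1,262); 2/3 of 1262 = 841.33, rounded up to 842, so 842 needed; 842 in favor. Satisfied.

Invalid — quorum requirement not satisfied.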